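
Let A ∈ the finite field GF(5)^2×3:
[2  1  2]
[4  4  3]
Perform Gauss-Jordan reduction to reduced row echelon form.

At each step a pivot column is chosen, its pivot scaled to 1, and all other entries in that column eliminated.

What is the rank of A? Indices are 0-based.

rank = 2

[1] R0 /= 2  ⇒  (1, 3, 1)
     R1 -= 4·R0  ⇒  (0, 2, 4)
[2] R1 /= 2  ⇒  (0, 1, 2)
     R0 -= 3·R1  ⇒  (1, 0, 0)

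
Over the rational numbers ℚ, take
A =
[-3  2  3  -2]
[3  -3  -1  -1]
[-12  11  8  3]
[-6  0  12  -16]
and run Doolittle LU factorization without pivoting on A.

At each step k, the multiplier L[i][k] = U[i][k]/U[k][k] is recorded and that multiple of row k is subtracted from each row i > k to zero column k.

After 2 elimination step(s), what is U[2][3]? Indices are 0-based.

U[2][3] = 2

[col 0] pivot -3
  R1 -= -1*R0 → (0, -1, 2, -3)  (L[1][0] := -1)
  R2 -= 4*R0 → (0, 3, -4, 11)  (L[2][0] := 4)
  R3 -= 2*R0 → (0, -4, 6, -12)  (L[3][0] := 2)
[col 1] pivot -1
  R2 -= -3*R1 → (0, 0, 2, 2)  (L[2][1] := -3)
  R3 -= 4*R1 → (0, 0, -2, 0)  (L[3][1] := 4)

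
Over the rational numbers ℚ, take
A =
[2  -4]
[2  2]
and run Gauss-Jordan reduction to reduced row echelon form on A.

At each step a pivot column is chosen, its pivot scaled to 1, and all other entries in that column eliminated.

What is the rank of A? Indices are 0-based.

rank = 2

pivot(0,0)=2: scale R0 → (1, -2)
  clear (1,0): R1 −= (2)R0 → (0, 6)
pivot(1,1)=6: scale R1 → (0, 1)
  clear (0,1): R0 −= (-2)R1 → (1, 0)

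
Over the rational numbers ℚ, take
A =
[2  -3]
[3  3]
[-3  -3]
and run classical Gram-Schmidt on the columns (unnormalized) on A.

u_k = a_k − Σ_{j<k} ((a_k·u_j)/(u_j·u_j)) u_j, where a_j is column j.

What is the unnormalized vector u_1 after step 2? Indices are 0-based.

u_1 = (-45/11, 15/11, -15/11)

Step 1: u_0 = a_0 = (2, 3, -3).
Step 2: u_1 = a_1 − (6/11)·u_0 = (-45/11, 15/11, -15/11).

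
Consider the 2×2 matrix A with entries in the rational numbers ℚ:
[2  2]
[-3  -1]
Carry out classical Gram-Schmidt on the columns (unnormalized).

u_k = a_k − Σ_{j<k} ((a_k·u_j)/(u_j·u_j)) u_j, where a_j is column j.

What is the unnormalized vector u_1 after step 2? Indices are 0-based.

u_1 = (12/13, 8/13)

Step 1: u_0 = a_0 = (2, -3).
Step 2: u_1 = a_1 − (7/13)·u_0 = (12/13, 8/13).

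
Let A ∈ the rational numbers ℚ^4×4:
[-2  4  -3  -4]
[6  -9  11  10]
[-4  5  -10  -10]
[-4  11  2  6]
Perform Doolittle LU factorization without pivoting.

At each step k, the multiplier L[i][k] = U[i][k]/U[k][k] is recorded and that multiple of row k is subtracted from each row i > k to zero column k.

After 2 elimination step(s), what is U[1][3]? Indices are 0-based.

U[1][3] = -2

k=0: U[0][0]=-2
  eliminate (1,0): mult=-3, new row 1: (0, 3, 2, -2); set L[1][0]=-3
  eliminate (2,0): mult=2, new row 2: (0, -3, -4, -2); set L[2][0]=2
  eliminate (3,0): mult=2, new row 3: (0, 3, 8, 14); set L[3][0]=2
k=1: U[1][1]=3
  eliminate (2,1): mult=-1, new row 2: (0, 0, -2, -4); set L[2][1]=-1
  eliminate (3,1): mult=1, new row 3: (0, 0, 6, 16); set L[3][1]=1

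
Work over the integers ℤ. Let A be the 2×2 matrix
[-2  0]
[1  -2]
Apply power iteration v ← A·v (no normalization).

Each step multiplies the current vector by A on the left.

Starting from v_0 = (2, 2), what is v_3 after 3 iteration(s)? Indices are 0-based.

v_0 = (2, 2).
v_1 = A·v_0 = (-4, -2).
v_2 = A·v_1 = (8, 0).
v_3 = A·v_2 = (-16, 8).

v_3 = (-16, 8)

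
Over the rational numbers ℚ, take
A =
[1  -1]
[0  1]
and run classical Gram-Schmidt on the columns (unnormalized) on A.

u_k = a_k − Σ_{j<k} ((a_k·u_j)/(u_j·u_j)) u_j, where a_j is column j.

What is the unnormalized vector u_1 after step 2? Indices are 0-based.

Step 1: u_0 = a_0 = (1, 0).
Step 2: u_1 = a_1 − (-1)·u_0 = (0, 1).

u_1 = (0, 1)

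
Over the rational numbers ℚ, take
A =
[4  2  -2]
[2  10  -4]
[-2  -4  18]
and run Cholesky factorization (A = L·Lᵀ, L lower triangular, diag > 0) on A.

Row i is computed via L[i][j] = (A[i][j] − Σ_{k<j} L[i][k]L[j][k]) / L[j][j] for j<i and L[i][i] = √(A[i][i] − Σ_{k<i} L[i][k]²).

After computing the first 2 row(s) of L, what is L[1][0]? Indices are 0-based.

L[1][0] = 1

Step 1: L[0][0] = √(4) = 2.
  L[1][0] = (2) / L[0][0] = 1.
Step 2: L[1][1] = √(9) = 3.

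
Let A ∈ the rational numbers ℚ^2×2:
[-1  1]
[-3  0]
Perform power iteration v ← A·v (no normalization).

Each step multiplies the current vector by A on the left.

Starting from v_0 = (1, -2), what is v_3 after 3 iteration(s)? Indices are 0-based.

v_0 = (1, -2).
v_1 = A·v_0 = (-3, -3).
v_2 = A·v_1 = (0, 9).
v_3 = A·v_2 = (9, 0).

v_3 = (9, 0)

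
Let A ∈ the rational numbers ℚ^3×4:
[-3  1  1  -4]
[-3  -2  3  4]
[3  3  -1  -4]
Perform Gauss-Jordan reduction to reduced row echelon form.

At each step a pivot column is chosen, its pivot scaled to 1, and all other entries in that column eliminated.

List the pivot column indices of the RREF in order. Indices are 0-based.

step 1: normalize row 0 (÷-3) = (1, -1/3, -1/3, 4/3)
  row 1: subtract -3×row0 = (0, -3, 2, 8)
  row 2: subtract 3×row0 = (0, 4, 0, -8)
step 2: normalize row 1 (÷-3) = (0, 1, -2/3, -8/3)
  row 0: subtract -1/3×row1 = (1, 0, -5/9, 4/9)
  row 2: subtract 4×row1 = (0, 0, 8/3, 8/3)
step 3: normalize row 2 (÷8/3) = (0, 0, 1, 1)
  row 0: subtract -5/9×row2 = (1, 0, 0, 1)
  row 1: subtract -2/3×row2 = (0, 1, 0, -2)

pivot columns: 0, 1, 2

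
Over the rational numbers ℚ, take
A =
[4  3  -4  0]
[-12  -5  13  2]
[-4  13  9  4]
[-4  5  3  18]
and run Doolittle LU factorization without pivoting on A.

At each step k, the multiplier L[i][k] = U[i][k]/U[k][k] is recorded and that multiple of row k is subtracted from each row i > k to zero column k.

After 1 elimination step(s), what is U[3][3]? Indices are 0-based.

U[3][3] = 18

Step 1: pivot at (0,0) is 4.
  row1 ← row1 − (-3)·row0  ⇒  L[1][0]=-3, U row1=(0, 4, 1, 2)
  row2 ← row2 − (-1)·row0  ⇒  L[2][0]=-1, U row2=(0, 16, 5, 4)
  row3 ← row3 − (-1)·row0  ⇒  L[3][0]=-1, U row3=(0, 8, -1, 18)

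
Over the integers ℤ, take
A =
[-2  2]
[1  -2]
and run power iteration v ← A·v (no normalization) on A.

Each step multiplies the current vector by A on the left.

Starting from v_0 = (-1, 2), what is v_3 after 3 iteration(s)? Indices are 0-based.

v_0 = (-1, 2).
v_1 = A·v_0 = (6, -5).
v_2 = A·v_1 = (-22, 16).
v_3 = A·v_2 = (76, -54).

v_3 = (76, -54)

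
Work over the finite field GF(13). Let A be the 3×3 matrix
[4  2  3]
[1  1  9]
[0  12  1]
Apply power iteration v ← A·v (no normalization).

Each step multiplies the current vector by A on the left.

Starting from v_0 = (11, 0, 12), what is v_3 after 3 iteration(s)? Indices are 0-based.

v_0 = (11, 0, 12).
v_1 = A·v_0 = (2, 2, 12).
v_2 = A·v_1 = (9, 8, 10).
v_3 = A·v_2 = (4, 3, 2).

v_3 = (4, 3, 2)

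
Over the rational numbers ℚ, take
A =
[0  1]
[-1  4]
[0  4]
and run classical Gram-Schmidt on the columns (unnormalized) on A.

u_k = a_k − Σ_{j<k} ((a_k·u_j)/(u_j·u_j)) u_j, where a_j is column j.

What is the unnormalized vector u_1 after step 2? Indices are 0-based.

Step 1: u_0 = a_0 = (0, -1, 0).
Step 2: u_1 = a_1 − (-4)·u_0 = (1, 0, 4).

u_1 = (1, 0, 4)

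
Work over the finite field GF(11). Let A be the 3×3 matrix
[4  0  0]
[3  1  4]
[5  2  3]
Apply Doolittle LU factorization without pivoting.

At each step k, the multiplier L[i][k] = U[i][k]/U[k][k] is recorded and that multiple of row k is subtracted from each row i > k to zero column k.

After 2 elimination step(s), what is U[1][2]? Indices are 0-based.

[col 0] pivot 4
  R1 -= 9*R0 → (0, 1, 4)  (L[1][0] := 9)
  R2 -= 4*R0 → (0, 2, 3)  (L[2][0] := 4)
[col 1] pivot 1
  R2 -= 2*R1 → (0, 0, 6)  (L[2][1] := 2)

U[1][2] = 4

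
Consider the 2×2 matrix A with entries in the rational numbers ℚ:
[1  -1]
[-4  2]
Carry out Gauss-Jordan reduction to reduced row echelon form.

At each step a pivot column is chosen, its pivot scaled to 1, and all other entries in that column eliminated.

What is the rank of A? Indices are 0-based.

rank = 2

pivot(0,0)=1: scale R0 → (1, -1)
  clear (1,0): R1 −= (-4)R0 → (0, -2)
pivot(1,1)=-2: scale R1 → (0, 1)
  clear (0,1): R0 −= (-1)R1 → (1, 0)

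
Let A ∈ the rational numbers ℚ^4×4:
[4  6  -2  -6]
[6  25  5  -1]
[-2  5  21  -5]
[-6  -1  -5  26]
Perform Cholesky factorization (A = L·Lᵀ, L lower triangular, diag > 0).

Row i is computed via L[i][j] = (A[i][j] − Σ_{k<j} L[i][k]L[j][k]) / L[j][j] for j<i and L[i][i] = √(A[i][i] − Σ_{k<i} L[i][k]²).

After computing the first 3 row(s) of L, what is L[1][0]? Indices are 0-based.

Step 1: L[0][0] = √(4) = 2.
  L[1][0] = (6) / L[0][0] = 3.
Step 2: L[1][1] = √(16) = 4.
  L[2][0] = (-2) / L[0][0] = -1.
  L[2][1] = (8) / L[1][1] = 2.
Step 3: L[2][2] = √(16) = 4.

L[1][0] = 3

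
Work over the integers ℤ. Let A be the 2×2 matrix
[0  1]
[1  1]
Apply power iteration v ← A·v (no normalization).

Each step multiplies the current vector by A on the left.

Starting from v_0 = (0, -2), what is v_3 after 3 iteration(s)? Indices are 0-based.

v_0 = (0, -2).
v_1 = A·v_0 = (-2, -2).
v_2 = A·v_1 = (-2, -4).
v_3 = A·v_2 = (-4, -6).

v_3 = (-4, -6)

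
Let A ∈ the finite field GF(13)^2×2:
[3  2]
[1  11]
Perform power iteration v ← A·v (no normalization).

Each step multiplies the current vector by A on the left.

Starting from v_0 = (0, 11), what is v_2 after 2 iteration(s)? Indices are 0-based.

v_2 = (9, 1)

v_0 = (0, 11).
v_1 = A·v_0 = (9, 4).
v_2 = A·v_1 = (9, 1).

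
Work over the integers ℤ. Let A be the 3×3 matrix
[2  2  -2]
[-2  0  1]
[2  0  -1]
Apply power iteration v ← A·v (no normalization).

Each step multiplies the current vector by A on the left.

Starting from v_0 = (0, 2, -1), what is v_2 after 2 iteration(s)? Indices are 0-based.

v_0 = (0, 2, -1).
v_1 = A·v_0 = (6, -1, 1).
v_2 = A·v_1 = (8, -11, 11).

v_2 = (8, -11, 11)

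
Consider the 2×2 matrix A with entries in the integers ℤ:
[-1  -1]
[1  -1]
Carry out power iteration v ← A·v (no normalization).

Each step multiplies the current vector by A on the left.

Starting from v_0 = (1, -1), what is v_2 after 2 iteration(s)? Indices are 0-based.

v_0 = (1, -1).
v_1 = A·v_0 = (0, 2).
v_2 = A·v_1 = (-2, -2).

v_2 = (-2, -2)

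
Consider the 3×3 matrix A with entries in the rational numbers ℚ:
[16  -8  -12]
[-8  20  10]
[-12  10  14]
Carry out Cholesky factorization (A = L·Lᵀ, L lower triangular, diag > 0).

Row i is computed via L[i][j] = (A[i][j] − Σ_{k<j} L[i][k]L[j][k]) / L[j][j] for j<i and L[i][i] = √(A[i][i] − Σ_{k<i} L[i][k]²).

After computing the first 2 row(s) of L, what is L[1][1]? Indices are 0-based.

Step 1: L[0][0] = √(16) = 4.
  L[1][0] = (-8) / L[0][0] = -2.
Step 2: L[1][1] = √(16) = 4.

L[1][1] = 4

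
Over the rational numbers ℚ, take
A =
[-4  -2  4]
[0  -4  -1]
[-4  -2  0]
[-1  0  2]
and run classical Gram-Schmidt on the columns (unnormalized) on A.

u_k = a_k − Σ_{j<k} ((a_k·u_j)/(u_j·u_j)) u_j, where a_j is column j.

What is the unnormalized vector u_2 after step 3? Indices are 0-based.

Step 1: u_0 = a_0 = (-4, 0, -4, -1).
Step 2: u_1 = a_1 − (16/33)·u_0 = (-2/33, -4, -2/33, 16/33).
Step 3: u_2 = a_2 − (-6/11)·u_0 − (39/134)·u_1 = (123/67, 11/67, -145/67, 88/67).

u_2 = (123/67, 11/67, -145/67, 88/67)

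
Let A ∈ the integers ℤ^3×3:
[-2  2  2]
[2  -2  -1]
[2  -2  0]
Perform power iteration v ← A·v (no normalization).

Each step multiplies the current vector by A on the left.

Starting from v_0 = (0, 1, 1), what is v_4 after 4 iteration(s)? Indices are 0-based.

v_4 = (-492, 424, 356)

v_0 = (0, 1, 1).
v_1 = A·v_0 = (4, -3, -2).
v_2 = A·v_1 = (-18, 16, 14).
v_3 = A·v_2 = (96, -82, -68).
v_4 = A·v_3 = (-492, 424, 356).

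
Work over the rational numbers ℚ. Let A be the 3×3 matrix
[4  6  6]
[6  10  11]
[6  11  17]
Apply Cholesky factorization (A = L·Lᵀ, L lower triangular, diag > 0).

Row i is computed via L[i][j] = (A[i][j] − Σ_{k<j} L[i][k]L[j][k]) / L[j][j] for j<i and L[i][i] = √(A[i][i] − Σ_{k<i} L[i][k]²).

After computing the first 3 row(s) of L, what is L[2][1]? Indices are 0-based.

L[2][1] = 2

Step 1: L[0][0] = √(4) = 2.
  L[1][0] = (6) / L[0][0] = 3.
Step 2: L[1][1] = √(1) = 1.
  L[2][0] = (6) / L[0][0] = 3.
  L[2][1] = (2) / L[1][1] = 2.
Step 3: L[2][2] = √(4) = 2.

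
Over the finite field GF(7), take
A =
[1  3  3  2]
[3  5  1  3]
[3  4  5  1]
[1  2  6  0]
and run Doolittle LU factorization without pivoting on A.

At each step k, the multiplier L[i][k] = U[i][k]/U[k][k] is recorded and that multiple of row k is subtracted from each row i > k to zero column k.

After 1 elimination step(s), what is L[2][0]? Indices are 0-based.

k=0: U[0][0]=1
  eliminate (1,0): mult=3, new row 1: (0, 3, 6, 4); set L[1][0]=3
  eliminate (2,0): mult=3, new row 2: (0, 2, 3, 2); set L[2][0]=3
  eliminate (3,0): mult=1, new row 3: (0, 6, 3, 5); set L[3][0]=1

L[2][0] = 3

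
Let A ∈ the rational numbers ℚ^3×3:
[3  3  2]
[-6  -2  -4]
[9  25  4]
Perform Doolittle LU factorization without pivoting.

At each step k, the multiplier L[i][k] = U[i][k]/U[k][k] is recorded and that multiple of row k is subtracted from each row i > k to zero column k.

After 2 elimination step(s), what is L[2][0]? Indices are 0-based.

[col 0] pivot 3
  R1 -= -2*R0 → (0, 4, 0)  (L[1][0] := -2)
  R2 -= 3*R0 → (0, 16, -2)  (L[2][0] := 3)
[col 1] pivot 4
  R2 -= 4*R1 → (0, 0, -2)  (L[2][1] := 4)

L[2][0] = 3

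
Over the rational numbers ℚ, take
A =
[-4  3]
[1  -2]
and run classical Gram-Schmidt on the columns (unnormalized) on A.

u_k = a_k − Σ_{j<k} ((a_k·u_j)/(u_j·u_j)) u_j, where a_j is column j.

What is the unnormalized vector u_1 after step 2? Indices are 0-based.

Step 1: u_0 = a_0 = (-4, 1).
Step 2: u_1 = a_1 − (-14/17)·u_0 = (-5/17, -20/17).

u_1 = (-5/17, -20/17)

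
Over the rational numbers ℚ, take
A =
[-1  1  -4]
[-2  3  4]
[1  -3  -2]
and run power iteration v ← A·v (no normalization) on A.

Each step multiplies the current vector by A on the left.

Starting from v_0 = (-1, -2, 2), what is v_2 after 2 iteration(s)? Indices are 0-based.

v_2 = (9, 34, -23)

v_0 = (-1, -2, 2).
v_1 = A·v_0 = (-9, 4, 1).
v_2 = A·v_1 = (9, 34, -23).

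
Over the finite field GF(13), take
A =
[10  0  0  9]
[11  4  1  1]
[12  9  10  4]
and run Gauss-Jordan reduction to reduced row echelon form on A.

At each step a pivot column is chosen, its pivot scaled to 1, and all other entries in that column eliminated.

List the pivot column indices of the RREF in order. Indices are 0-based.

[1] R0 /= 10  ⇒  (1, 0, 0, 10)
     R1 -= 11·R0  ⇒  (0, 4, 1, 8)
     R2 -= 12·R0  ⇒  (0, 9, 10, 1)
[2] R1 /= 4  ⇒  (0, 1, 10, 2)
     R2 -= 9·R1  ⇒  (0, 0, 11, 9)
[3] R2 /= 11  ⇒  (0, 0, 1, 2)
     R1 -= 10·R2  ⇒  (0, 1, 0, 8)

pivot columns: 0, 1, 2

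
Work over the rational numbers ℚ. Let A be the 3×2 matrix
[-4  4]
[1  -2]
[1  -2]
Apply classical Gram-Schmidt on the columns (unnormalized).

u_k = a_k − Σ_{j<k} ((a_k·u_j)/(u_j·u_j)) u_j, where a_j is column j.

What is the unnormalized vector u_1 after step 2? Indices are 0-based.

u_1 = (-4/9, -8/9, -8/9)

Step 1: u_0 = a_0 = (-4, 1, 1).
Step 2: u_1 = a_1 − (-10/9)·u_0 = (-4/9, -8/9, -8/9).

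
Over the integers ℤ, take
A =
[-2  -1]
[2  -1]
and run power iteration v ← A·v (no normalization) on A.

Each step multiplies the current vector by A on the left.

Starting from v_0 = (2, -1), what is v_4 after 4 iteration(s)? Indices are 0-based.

v_4 = (-31, 5)

v_0 = (2, -1).
v_1 = A·v_0 = (-3, 5).
v_2 = A·v_1 = (1, -11).
v_3 = A·v_2 = (9, 13).
v_4 = A·v_3 = (-31, 5).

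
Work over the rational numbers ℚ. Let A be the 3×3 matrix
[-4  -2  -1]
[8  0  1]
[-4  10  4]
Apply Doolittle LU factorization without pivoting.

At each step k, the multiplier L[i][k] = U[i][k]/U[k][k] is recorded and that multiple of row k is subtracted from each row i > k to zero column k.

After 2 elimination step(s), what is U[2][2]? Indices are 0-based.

k=0: U[0][0]=-4
  eliminate (1,0): mult=-2, new row 1: (0, -4, -1); set L[1][0]=-2
  eliminate (2,0): mult=1, new row 2: (0, 12, 5); set L[2][0]=1
k=1: U[1][1]=-4
  eliminate (2,1): mult=-3, new row 2: (0, 0, 2); set L[2][1]=-3

U[2][2] = 2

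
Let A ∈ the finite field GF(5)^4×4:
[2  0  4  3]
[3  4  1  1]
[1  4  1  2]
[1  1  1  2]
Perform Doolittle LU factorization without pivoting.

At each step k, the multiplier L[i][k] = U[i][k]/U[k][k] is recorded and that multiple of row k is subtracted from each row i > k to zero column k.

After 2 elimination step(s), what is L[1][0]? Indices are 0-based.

Step 1: pivot at (0,0) is 2.
  row1 ← row1 − (4)·row0  ⇒  L[1][0]=4, U row1=(0, 4, 0, 4)
  row2 ← row2 − (3)·row0  ⇒  L[2][0]=3, U row2=(0, 4, 4, 3)
  row3 ← row3 − (3)·row0  ⇒  L[3][0]=3, U row3=(0, 1, 4, 3)
Step 2: pivot at (1,1) is 4.
  row2 ← row2 − (1)·row1  ⇒  L[2][1]=1, U row2=(0, 0, 4, 4)
  row3 ← row3 − (4)·row1  ⇒  L[3][1]=4, U row3=(0, 0, 4, 2)

L[1][0] = 4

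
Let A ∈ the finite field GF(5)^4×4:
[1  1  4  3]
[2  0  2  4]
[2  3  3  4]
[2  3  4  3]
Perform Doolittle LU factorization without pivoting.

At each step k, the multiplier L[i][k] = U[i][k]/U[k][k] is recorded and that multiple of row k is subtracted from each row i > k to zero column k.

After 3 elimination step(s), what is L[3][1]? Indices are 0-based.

L[3][1] = 2

[col 0] pivot 1
  R1 -= 2*R0 → (0, 3, 4, 3)  (L[1][0] := 2)
  R2 -= 2*R0 → (0, 1, 0, 3)  (L[2][0] := 2)
  R3 -= 2*R0 → (0, 1, 1, 2)  (L[3][0] := 2)
[col 1] pivot 3
  R2 -= 2*R1 → (0, 0, 2, 2)  (L[2][1] := 2)
  R3 -= 2*R1 → (0, 0, 3, 1)  (L[3][1] := 2)
[col 2] pivot 2
  R3 -= 4*R2 → (0, 0, 0, 3)  (L[3][2] := 4)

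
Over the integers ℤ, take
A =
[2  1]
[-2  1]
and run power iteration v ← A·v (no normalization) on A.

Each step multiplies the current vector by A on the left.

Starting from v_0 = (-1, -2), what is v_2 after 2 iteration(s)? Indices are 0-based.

v_0 = (-1, -2).
v_1 = A·v_0 = (-4, 0).
v_2 = A·v_1 = (-8, 8).

v_2 = (-8, 8)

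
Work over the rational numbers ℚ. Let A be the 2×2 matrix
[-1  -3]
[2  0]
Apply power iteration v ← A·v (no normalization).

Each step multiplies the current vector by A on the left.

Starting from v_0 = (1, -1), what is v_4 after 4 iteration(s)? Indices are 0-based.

v_4 = (52, -8)

v_0 = (1, -1).
v_1 = A·v_0 = (2, 2).
v_2 = A·v_1 = (-8, 4).
v_3 = A·v_2 = (-4, -16).
v_4 = A·v_3 = (52, -8).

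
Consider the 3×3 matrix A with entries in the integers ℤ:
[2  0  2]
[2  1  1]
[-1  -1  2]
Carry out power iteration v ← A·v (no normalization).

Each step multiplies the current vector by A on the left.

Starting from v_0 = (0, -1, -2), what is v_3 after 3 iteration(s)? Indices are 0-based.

v_0 = (0, -1, -2).
v_1 = A·v_0 = (-4, -3, -3).
v_2 = A·v_1 = (-14, -14, 1).
v_3 = A·v_2 = (-26, -41, 30).

v_3 = (-26, -41, 30)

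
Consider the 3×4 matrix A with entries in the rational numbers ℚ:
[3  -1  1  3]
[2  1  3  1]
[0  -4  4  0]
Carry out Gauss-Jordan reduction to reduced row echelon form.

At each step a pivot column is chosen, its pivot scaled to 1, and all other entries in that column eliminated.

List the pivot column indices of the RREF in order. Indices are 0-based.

pivot(0,0)=3: scale R0 → (1, -1/3, 1/3, 1)
  clear (1,0): R1 −= (2)R0 → (0, 5/3, 7/3, -1)
pivot(1,1)=5/3: scale R1 → (0, 1, 7/5, -3/5)
  clear (0,1): R0 −= (-1/3)R1 → (1, 0, 4/5, 4/5)
  clear (2,1): R2 −= (-4)R1 → (0, 0, 48/5, -12/5)
pivot(2,2)=48/5: scale R2 → (0, 0, 1, -1/4)
  clear (0,2): R0 −= (4/5)R2 → (1, 0, 0, 1)
  clear (1,2): R1 −= (7/5)R2 → (0, 1, 0, -1/4)

pivot columns: 0, 1, 2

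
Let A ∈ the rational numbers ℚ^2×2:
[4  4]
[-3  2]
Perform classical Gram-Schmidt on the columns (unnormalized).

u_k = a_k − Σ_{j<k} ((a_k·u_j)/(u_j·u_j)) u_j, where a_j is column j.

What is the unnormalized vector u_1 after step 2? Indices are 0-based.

u_1 = (12/5, 16/5)

Step 1: u_0 = a_0 = (4, -3).
Step 2: u_1 = a_1 − (2/5)·u_0 = (12/5, 16/5).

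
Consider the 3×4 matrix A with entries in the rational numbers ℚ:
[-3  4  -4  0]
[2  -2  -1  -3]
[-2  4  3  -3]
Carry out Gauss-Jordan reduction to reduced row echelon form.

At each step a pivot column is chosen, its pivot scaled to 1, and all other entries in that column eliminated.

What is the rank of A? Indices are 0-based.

step 1: normalize row 0 (÷-3) = (1, -4/3, 4/3, 0)
  row 1: subtract 2×row0 = (0, 2/3, -11/3, -3)
  row 2: subtract -2×row0 = (0, 4/3, 17/3, -3)
step 2: normalize row 1 (÷2/3) = (0, 1, -11/2, -9/2)
  row 0: subtract -4/3×row1 = (1, 0, -6, -6)
  row 2: subtract 4/3×row1 = (0, 0, 13, 3)
step 3: normalize row 2 (÷13) = (0, 0, 1, 3/13)
  row 0: subtract -6×row2 = (1, 0, 0, -60/13)
  row 1: subtract -11/2×row2 = (0, 1, 0, -42/13)

rank = 3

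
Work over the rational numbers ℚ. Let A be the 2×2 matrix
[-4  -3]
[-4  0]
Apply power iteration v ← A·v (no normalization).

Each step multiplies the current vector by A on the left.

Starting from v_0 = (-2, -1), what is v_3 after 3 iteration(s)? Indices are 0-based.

v_0 = (-2, -1).
v_1 = A·v_0 = (11, 8).
v_2 = A·v_1 = (-68, -44).
v_3 = A·v_2 = (404, 272).

v_3 = (404, 272)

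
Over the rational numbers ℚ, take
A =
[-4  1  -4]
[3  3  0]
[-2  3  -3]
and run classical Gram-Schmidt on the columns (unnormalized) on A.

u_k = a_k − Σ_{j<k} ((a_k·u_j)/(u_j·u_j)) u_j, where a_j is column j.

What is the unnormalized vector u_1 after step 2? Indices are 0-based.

Step 1: u_0 = a_0 = (-4, 3, -2).
Step 2: u_1 = a_1 − (-1/29)·u_0 = (25/29, 90/29, 85/29).

u_1 = (25/29, 90/29, 85/29)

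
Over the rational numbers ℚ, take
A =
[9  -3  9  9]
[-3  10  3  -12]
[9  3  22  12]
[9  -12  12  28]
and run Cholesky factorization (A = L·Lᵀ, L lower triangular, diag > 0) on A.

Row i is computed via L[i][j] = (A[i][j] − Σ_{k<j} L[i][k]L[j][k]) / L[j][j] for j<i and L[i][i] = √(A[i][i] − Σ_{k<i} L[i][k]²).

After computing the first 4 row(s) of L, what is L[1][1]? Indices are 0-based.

Step 1: L[0][0] = √(9) = 3.
  L[1][0] = (-3) / L[0][0] = -1.
Step 2: L[1][1] = √(9) = 3.
  L[2][0] = (9) / L[0][0] = 3.
  L[2][1] = (6) / L[1][1] = 2.
Step 3: L[2][2] = √(9) = 3.
  L[3][0] = (9) / L[0][0] = 3.
  L[3][1] = (-9) / L[1][1] = -3.
  L[3][2] = (9) / L[2][2] = 3.
Step 4: L[3][3] = √(1) = 1.

L[1][1] = 3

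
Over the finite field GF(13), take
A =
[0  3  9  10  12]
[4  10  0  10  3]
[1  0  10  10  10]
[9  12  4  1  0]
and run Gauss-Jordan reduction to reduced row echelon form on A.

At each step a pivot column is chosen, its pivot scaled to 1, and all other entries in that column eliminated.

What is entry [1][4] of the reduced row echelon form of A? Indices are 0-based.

M[1][4] = 2

step 1: exchange rows 0,1
step 1: normalize row 0 (÷4) = (1, 9, 0, 9, 4)
  row 2: subtract 1×row0 = (0, 4, 10, 1, 6)
  row 3: subtract 9×row0 = (0, 9, 4, 11, 3)
step 2: normalize row 1 (÷3) = (0, 1, 3, 12, 4)
  row 0: subtract 9×row1 = (1, 0, 12, 5, 7)
  row 2: subtract 4×row1 = (0, 0, 11, 5, 3)
  row 3: subtract 9×row1 = (0, 0, 3, 7, 6)
step 3: normalize row 2 (÷11) = (0, 0, 1, 4, 5)
  row 0: subtract 12×row2 = (1, 0, 0, 9, 12)
  row 1: subtract 3×row2 = (0, 1, 0, 0, 2)
  row 3: subtract 3×row2 = (0, 0, 0, 8, 4)
step 4: normalize row 3 (÷8) = (0, 0, 0, 1, 7)
  row 0: subtract 9×row3 = (1, 0, 0, 0, 1)
  row 2: subtract 4×row3 = (0, 0, 1, 0, 3)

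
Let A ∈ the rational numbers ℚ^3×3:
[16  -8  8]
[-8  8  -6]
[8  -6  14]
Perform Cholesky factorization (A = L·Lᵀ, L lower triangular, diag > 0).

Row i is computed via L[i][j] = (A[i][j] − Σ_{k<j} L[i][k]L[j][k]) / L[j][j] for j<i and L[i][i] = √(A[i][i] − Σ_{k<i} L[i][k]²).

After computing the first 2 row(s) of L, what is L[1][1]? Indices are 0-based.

Step 1: L[0][0] = √(16) = 4.
  L[1][0] = (-8) / L[0][0] = -2.
Step 2: L[1][1] = √(4) = 2.

L[1][1] = 2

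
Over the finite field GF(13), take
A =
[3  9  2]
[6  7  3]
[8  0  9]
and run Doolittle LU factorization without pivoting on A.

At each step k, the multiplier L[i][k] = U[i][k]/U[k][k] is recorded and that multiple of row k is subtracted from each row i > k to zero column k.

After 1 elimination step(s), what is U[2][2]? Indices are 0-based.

[col 0] pivot 3
  R1 -= 2*R0 → (0, 2, 12)  (L[1][0] := 2)
  R2 -= 7*R0 → (0, 2, 8)  (L[2][0] := 7)

U[2][2] = 8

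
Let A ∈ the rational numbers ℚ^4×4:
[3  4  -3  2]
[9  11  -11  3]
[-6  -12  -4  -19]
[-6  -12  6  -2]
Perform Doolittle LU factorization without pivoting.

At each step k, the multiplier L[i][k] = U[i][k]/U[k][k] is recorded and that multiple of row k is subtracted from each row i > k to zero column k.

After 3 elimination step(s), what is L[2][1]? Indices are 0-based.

L[2][1] = 4

[col 0] pivot 3
  R1 -= 3*R0 → (0, -1, -2, -3)  (L[1][0] := 3)
  R2 -= -2*R0 → (0, -4, -10, -15)  (L[2][0] := -2)
  R3 -= -2*R0 → (0, -4, 0, 2)  (L[3][0] := -2)
[col 1] pivot -1
  R2 -= 4*R1 → (0, 0, -2, -3)  (L[2][1] := 4)
  R3 -= 4*R1 → (0, 0, 8, 14)  (L[3][1] := 4)
[col 2] pivot -2
  R3 -= -4*R2 → (0, 0, 0, 2)  (L[3][2] := -4)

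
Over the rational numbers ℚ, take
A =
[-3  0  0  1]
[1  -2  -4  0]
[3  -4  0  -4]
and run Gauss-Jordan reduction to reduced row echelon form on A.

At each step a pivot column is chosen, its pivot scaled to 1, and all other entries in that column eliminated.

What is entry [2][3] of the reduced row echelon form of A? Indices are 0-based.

[1] R0 /= -3  ⇒  (1, 0, 0, -1/3)
     R1 -= 1·R0  ⇒  (0, -2, -4, 1/3)
     R2 -= 3·R0  ⇒  (0, -4, 0, -3)
[2] R1 /= -2  ⇒  (0, 1, 2, -1/6)
     R2 -= -4·R1  ⇒  (0, 0, 8, -11/3)
[3] R2 /= 8  ⇒  (0, 0, 1, -11/24)
     R1 -= 2·R2  ⇒  (0, 1, 0, 3/4)

M[2][3] = -11/24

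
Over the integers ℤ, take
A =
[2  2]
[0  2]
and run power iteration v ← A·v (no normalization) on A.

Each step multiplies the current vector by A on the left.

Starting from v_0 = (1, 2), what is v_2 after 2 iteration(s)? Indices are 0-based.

v_2 = (20, 8)

v_0 = (1, 2).
v_1 = A·v_0 = (6, 4).
v_2 = A·v_1 = (20, 8).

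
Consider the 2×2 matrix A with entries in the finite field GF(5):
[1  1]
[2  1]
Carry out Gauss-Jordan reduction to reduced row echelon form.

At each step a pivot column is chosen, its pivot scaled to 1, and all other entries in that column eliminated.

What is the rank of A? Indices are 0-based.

[1] R0 /= 1  ⇒  (1, 1)
     R1 -= 2·R0  ⇒  (0, 4)
[2] R1 /= 4  ⇒  (0, 1)
     R0 -= 1·R1  ⇒  (1, 0)

rank = 2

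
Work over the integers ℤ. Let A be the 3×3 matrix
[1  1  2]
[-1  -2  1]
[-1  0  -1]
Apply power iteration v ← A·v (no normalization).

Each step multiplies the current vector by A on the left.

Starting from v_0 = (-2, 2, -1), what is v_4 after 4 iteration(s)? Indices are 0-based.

v_4 = (-14, 38, -10)

v_0 = (-2, 2, -1).
v_1 = A·v_0 = (-2, -3, 3).
v_2 = A·v_1 = (1, 11, -1).
v_3 = A·v_2 = (10, -24, 0).
v_4 = A·v_3 = (-14, 38, -10).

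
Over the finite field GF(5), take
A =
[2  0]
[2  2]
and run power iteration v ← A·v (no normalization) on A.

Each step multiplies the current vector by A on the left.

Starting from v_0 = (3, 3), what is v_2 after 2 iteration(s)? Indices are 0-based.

v_2 = (2, 1)

v_0 = (3, 3).
v_1 = A·v_0 = (1, 2).
v_2 = A·v_1 = (2, 1).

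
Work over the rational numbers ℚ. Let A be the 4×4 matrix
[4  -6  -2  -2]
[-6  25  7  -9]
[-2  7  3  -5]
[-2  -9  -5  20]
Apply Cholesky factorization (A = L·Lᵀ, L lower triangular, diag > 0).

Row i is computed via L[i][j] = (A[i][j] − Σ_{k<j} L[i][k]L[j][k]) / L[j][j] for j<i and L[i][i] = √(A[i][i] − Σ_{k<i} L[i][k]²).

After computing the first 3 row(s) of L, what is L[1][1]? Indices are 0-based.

L[1][1] = 4

Step 1: L[0][0] = √(4) = 2.
  L[1][0] = (-6) / L[0][0] = -3.
Step 2: L[1][1] = √(16) = 4.
  L[2][0] = (-2) / L[0][0] = -1.
  L[2][1] = (4) / L[1][1] = 1.
Step 3: L[2][2] = √(1) = 1.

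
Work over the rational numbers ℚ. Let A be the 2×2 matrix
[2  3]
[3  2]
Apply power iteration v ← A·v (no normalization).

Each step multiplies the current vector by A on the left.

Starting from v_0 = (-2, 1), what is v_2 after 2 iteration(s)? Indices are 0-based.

v_2 = (-14, -11)

v_0 = (-2, 1).
v_1 = A·v_0 = (-1, -4).
v_2 = A·v_1 = (-14, -11).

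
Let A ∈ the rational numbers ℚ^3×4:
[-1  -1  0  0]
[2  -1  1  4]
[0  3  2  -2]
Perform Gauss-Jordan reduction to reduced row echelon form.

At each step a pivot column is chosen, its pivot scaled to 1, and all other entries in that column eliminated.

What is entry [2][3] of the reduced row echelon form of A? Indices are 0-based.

M[2][3] = 2/3

pivot(0,0)=-1: scale R0 → (1, 1, 0, 0)
  clear (1,0): R1 −= (2)R0 → (0, -3, 1, 4)
pivot(1,1)=-3: scale R1 → (0, 1, -1/3, -4/3)
  clear (0,1): R0 −= (1)R1 → (1, 0, 1/3, 4/3)
  clear (2,1): R2 −= (3)R1 → (0, 0, 3, 2)
pivot(2,2)=3: scale R2 → (0, 0, 1, 2/3)
  clear (0,2): R0 −= (1/3)R2 → (1, 0, 0, 10/9)
  clear (1,2): R1 −= (-1/3)R2 → (0, 1, 0, -10/9)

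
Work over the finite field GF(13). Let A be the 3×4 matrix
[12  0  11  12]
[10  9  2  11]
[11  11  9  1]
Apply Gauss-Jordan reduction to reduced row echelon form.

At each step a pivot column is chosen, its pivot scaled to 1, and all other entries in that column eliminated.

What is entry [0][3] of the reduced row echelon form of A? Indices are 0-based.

pivot(0,0)=12: scale R0 → (1, 0, 2, 1)
  clear (1,0): R1 −= (10)R0 → (0, 9, 8, 1)
  clear (2,0): R2 −= (11)R0 → (0, 11, 0, 3)
pivot(1,1)=9: scale R1 → (0, 1, 11, 3)
  clear (2,1): R2 −= (11)R1 → (0, 0, 9, 9)
pivot(2,2)=9: scale R2 → (0, 0, 1, 1)
  clear (0,2): R0 −= (2)R2 → (1, 0, 0, 12)
  clear (1,2): R1 −= (11)R2 → (0, 1, 0, 5)

M[0][3] = 12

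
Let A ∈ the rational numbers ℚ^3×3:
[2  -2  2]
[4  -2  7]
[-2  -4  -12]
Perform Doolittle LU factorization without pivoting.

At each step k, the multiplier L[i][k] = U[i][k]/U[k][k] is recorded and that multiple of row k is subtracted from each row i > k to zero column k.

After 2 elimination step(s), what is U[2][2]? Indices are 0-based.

U[2][2] = -1

Step 1: pivot at (0,0) is 2.
  row1 ← row1 − (2)·row0  ⇒  L[1][0]=2, U row1=(0, 2, 3)
  row2 ← row2 − (-1)·row0  ⇒  L[2][0]=-1, U row2=(0, -6, -10)
Step 2: pivot at (1,1) is 2.
  row2 ← row2 − (-3)·row1  ⇒  L[2][1]=-3, U row2=(0, 0, -1)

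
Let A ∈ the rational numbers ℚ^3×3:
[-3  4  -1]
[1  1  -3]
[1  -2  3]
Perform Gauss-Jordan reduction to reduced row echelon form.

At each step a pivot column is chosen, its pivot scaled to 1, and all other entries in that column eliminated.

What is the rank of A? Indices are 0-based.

rank = 3

[1] R0 /= -3  ⇒  (1, -4/3, 1/3)
     R1 -= 1·R0  ⇒  (0, 7/3, -10/3)
     R2 -= 1·R0  ⇒  (0, -2/3, 8/3)
[2] R1 /= 7/3  ⇒  (0, 1, -10/7)
     R0 -= -4/3·R1  ⇒  (1, 0, -11/7)
     R2 -= -2/3·R1  ⇒  (0, 0, 12/7)
[3] R2 /= 12/7  ⇒  (0, 0, 1)
     R0 -= -11/7·R2  ⇒  (1, 0, 0)
     R1 -= -10/7·R2  ⇒  (0, 1, 0)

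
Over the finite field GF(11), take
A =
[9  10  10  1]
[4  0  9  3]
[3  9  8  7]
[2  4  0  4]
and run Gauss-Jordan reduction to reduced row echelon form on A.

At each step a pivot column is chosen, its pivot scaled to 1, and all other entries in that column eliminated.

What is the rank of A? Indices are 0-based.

[1] R0 /= 9  ⇒  (1, 6, 6, 5)
     R1 -= 4·R0  ⇒  (0, 9, 7, 5)
     R2 -= 3·R0  ⇒  (0, 2, 1, 3)
     R3 -= 2·R0  ⇒  (0, 3, 10, 5)
[2] R1 /= 9  ⇒  (0, 1, 2, 3)
     R0 -= 6·R1  ⇒  (1, 0, 5, 9)
     R2 -= 2·R1  ⇒  (0, 0, 8, 8)
     R3 -= 3·R1  ⇒  (0, 0, 4, 7)
[3] R2 /= 8  ⇒  (0, 0, 1, 1)
     R0 -= 5·R2  ⇒  (1, 0, 0, 4)
     R1 -= 2·R2  ⇒  (0, 1, 0, 1)
     R3 -= 4·R2  ⇒  (0, 0, 0, 3)
[4] R3 /= 3  ⇒  (0, 0, 0, 1)
     R0 -= 4·R3  ⇒  (1, 0, 0, 0)
     R1 -= 1·R3  ⇒  (0, 1, 0, 0)
     R2 -= 1·R3  ⇒  (0, 0, 1, 0)

rank = 4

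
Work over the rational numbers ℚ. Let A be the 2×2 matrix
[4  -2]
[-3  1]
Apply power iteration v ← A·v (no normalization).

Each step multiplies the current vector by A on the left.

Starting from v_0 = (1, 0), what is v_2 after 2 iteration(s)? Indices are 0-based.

v_0 = (1, 0).
v_1 = A·v_0 = (4, -3).
v_2 = A·v_1 = (22, -15).

v_2 = (22, -15)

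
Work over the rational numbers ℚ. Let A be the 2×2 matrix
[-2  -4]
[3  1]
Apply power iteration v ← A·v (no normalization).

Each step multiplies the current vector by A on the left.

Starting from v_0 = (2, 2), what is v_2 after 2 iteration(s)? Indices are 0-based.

v_0 = (2, 2).
v_1 = A·v_0 = (-12, 8).
v_2 = A·v_1 = (-8, -28).

v_2 = (-8, -28)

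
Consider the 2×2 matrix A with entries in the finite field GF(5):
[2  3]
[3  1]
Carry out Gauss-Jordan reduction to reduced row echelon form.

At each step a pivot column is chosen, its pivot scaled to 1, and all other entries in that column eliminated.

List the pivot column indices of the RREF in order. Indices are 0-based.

step 1: normalize row 0 (÷2) = (1, 4)
  row 1: subtract 3×row0 = (0, 4)
step 2: normalize row 1 (÷4) = (0, 1)
  row 0: subtract 4×row1 = (1, 0)

pivot columns: 0, 1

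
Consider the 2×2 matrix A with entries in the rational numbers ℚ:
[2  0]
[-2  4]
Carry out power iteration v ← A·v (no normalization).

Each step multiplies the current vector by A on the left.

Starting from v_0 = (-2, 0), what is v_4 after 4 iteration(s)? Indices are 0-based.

v_0 = (-2, 0).
v_1 = A·v_0 = (-4, 4).
v_2 = A·v_1 = (-8, 24).
v_3 = A·v_2 = (-16, 112).
v_4 = A·v_3 = (-32, 480).

v_4 = (-32, 480)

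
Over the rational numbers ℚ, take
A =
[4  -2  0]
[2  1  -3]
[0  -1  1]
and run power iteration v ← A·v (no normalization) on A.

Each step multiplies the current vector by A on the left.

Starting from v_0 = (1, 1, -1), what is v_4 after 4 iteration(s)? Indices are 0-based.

v_4 = (-256, 8, -56)

v_0 = (1, 1, -1).
v_1 = A·v_0 = (2, 6, -2).
v_2 = A·v_1 = (-4, 16, -8).
v_3 = A·v_2 = (-48, 32, -24).
v_4 = A·v_3 = (-256, 8, -56).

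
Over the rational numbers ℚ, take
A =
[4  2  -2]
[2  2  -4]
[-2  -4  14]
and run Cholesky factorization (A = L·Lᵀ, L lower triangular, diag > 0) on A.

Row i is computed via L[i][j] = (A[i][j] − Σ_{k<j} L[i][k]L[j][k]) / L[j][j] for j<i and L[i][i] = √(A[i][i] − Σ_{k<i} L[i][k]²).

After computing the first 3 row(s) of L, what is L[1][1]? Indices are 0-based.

Step 1: L[0][0] = √(4) = 2.
  L[1][0] = (2) / L[0][0] = 1.
Step 2: L[1][1] = √(1) = 1.
  L[2][0] = (-2) / L[0][0] = -1.
  L[2][1] = (-3) / L[1][1] = -3.
Step 3: L[2][2] = √(4) = 2.

L[1][1] = 1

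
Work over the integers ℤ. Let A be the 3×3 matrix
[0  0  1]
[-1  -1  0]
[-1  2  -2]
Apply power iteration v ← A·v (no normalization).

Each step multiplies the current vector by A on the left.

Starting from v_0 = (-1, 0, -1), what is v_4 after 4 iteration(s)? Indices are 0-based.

v_0 = (-1, 0, -1).
v_1 = A·v_0 = (-1, 1, 3).
v_2 = A·v_1 = (3, 0, -3).
v_3 = A·v_2 = (-3, -3, 3).
v_4 = A·v_3 = (3, 6, -9).

v_4 = (3, 6, -9)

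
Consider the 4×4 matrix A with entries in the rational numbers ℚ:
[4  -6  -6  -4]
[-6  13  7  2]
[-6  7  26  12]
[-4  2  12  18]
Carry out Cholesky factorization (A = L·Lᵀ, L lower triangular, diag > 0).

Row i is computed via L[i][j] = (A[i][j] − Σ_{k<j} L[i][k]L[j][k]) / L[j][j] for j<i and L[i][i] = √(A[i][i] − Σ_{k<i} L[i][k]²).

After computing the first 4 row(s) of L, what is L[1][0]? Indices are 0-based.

L[1][0] = -3

Step 1: L[0][0] = √(4) = 2.
  L[1][0] = (-6) / L[0][0] = -3.
Step 2: L[1][1] = √(4) = 2.
  L[2][0] = (-6) / L[0][0] = -3.
  L[2][1] = (-2) / L[1][1] = -1.
Step 3: L[2][2] = √(16) = 4.
  L[3][0] = (-4) / L[0][0] = -2.
  L[3][1] = (-4) / L[1][1] = -2.
  L[3][2] = (4) / L[2][2] = 1.
Step 4: L[3][3] = √(9) = 3.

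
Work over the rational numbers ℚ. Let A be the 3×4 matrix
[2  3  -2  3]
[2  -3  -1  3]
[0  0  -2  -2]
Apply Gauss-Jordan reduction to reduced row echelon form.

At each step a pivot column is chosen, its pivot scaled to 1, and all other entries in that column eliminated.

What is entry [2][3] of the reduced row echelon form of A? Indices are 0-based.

step 1: normalize row 0 (÷2) = (1, 3/2, -1, 3/2)
  row 1: subtract 2×row0 = (0, -6, 1, 0)
step 2: normalize row 1 (÷-6) = (0, 1, -1/6, 0)
  row 0: subtract 3/2×row1 = (1, 0, -3/4, 3/2)
step 3: normalize row 2 (÷-2) = (0, 0, 1, 1)
  row 0: subtract -3/4×row2 = (1, 0, 0, 9/4)
  row 1: subtract -1/6×row2 = (0, 1, 0, 1/6)

M[2][3] = 1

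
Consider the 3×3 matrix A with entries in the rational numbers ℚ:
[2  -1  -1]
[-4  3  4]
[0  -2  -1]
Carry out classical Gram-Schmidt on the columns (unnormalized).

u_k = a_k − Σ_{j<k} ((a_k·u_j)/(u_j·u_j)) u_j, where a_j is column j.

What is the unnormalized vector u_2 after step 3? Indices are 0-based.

Step 1: u_0 = a_0 = (2, -4, 0).
Step 2: u_1 = a_1 − (-7/10)·u_0 = (2/5, 1/5, -2).
Step 3: u_2 = a_2 − (-9/10)·u_0 − (4/7)·u_1 = (4/7, 2/7, 1/7).

u_2 = (4/7, 2/7, 1/7)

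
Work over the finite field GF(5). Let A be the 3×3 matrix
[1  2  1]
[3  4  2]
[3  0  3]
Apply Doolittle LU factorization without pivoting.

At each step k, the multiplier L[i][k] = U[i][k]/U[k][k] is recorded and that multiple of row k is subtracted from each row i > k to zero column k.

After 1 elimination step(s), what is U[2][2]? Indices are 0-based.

U[2][2] = 0

k=0: U[0][0]=1
  eliminate (1,0): mult=3, new row 1: (0, 3, 4); set L[1][0]=3
  eliminate (2,0): mult=3, new row 2: (0, 4, 0); set L[2][0]=3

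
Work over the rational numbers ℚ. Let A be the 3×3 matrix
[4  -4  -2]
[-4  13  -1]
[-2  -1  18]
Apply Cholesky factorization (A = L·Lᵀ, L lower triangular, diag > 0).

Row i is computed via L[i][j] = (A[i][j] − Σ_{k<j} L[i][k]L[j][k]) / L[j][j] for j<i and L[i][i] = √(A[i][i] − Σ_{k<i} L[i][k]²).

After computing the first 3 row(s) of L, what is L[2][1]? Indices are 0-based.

Step 1: L[0][0] = √(4) = 2.
  L[1][0] = (-4) / L[0][0] = -2.
Step 2: L[1][1] = √(9) = 3.
  L[2][0] = (-2) / L[0][0] = -1.
  L[2][1] = (-3) / L[1][1] = -1.
Step 3: L[2][2] = √(16) = 4.

L[2][1] = -1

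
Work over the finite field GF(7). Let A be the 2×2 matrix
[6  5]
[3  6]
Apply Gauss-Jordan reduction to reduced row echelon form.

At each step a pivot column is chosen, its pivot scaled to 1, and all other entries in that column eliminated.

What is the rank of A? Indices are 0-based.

step 1: normalize row 0 (÷6) = (1, 2)
  row 1: subtract 3×row0 = (0, 0)
skip col 1 (zero from row 1)

rank = 1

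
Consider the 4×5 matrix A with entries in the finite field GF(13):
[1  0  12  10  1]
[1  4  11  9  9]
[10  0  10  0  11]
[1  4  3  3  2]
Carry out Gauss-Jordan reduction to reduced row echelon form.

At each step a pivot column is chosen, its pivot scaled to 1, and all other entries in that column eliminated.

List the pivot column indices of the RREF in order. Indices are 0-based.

pivot columns: 0, 1, 2, 3

step 1: normalize row 0 (÷1) = (1, 0, 12, 10, 1)
  row 1: subtract 1×row0 = (0, 4, 12, 12, 8)
  row 2: subtract 10×row0 = (0, 0, 7, 4, 1)
  row 3: subtract 1×row0 = (0, 4, 4, 6, 1)
step 2: normalize row 1 (÷4) = (0, 1, 3, 3, 2)
  row 3: subtract 4×row1 = (0, 0, 5, 7, 6)
step 3: normalize row 2 (÷7) = (0, 0, 1, 8, 2)
  row 0: subtract 12×row2 = (1, 0, 0, 5, 3)
  row 1: subtract 3×row2 = (0, 1, 0, 5, 9)
  row 3: subtract 5×row2 = (0, 0, 0, 6, 9)
step 4: normalize row 3 (÷6) = (0, 0, 0, 1, 8)
  row 0: subtract 5×row3 = (1, 0, 0, 0, 2)
  row 1: subtract 5×row3 = (0, 1, 0, 0, 8)
  row 2: subtract 8×row3 = (0, 0, 1, 0, 3)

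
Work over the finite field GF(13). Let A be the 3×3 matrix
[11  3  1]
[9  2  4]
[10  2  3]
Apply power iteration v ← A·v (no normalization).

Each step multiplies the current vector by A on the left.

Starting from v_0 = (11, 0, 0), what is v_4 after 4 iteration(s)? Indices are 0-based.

v_4 = (1, 10, 12)

v_0 = (11, 0, 0).
v_1 = A·v_0 = (4, 8, 6).
v_2 = A·v_1 = (9, 11, 9).
v_3 = A·v_2 = (11, 9, 9).
v_4 = A·v_3 = (1, 10, 12).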